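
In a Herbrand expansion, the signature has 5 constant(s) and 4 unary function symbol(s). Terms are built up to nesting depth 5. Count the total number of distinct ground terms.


Herbrand terms by depth:
Depth 0: 5 constants
Depth 1: 20 new terms (running total: 25)
Depth 2: 80 new terms (running total: 105)
Depth 3: 320 new terms (running total: 425)
Depth 4: 1280 new terms (running total: 1705)
Depth 5: 5120 new terms (running total: 6825)
Total distinct ground terms = 6825

6825


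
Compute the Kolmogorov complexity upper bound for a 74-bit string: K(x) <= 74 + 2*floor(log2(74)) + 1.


floor(log2(74)) = 6
2 * 6 = 12
K(x) <= 74 + 12 + 1 = 87

87


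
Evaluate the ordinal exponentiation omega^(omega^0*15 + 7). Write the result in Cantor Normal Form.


omega^(omega^0*15 + 7):
omega^0 = 1, so the exponent is 15 + 7 = 22 (finite ordinal addition).
Result = omega^22, already a single CNF term.

omega^22


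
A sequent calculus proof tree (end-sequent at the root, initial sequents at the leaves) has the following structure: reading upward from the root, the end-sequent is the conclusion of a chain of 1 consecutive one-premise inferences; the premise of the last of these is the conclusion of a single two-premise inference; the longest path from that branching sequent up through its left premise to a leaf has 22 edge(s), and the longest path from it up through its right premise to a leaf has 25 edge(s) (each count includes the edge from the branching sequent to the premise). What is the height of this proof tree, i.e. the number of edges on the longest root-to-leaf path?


Longest path through the left premise: 22 edges (measured from the branching sequent)
Longest path through the right premise: 25 edges
Height of the subtree rooted at the branching sequent: max(22, 25) = 25
The branching sequent sits 1 edges above the root (the chain of one-premise inferences), so height = 25 + 1 = 26

26


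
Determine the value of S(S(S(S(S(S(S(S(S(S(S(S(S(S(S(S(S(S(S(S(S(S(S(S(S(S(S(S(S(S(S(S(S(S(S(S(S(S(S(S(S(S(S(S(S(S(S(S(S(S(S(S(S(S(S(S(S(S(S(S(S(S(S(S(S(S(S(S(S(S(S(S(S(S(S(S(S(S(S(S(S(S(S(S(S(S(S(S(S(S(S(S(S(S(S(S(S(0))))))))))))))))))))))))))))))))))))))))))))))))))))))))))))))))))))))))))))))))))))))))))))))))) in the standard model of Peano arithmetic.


Counting successors applied to 0:
97 applications of S to 0 = 97

97


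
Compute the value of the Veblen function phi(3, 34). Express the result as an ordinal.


phi(3, 34):
phi(3, beta) = eta_beta (the beta-th eta number, fixed point of zeta).
phi(3, 34) = eta_34

eta_34


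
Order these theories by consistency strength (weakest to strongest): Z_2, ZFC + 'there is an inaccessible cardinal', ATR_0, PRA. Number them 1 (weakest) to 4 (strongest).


Ordering by consistency strength:
1. PRA
2. ATR_0
3. Z_2
4. ZFC + 'there is an inaccessible cardinal'


Z_2=3, ZFC + 'there is an inaccessible cardinal'=4, ATR_0=2, PRA=1


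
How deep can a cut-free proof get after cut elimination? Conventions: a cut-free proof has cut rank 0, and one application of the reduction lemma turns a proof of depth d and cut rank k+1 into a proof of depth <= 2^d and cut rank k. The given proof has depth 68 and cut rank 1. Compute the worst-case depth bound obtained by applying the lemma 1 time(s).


Each rank reduction sends depth d to at most 2^d; cut rank r needs r reductions.
2_0(68) = 68
2_1(68) = 2^68 = 295147905179352825856
Cut-free depth bound = 295147905179352825856

295147905179352825856


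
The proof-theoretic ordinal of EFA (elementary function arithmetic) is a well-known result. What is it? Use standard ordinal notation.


The proof-theoretic ordinal of EFA (elementary function arithmetic) is a standard result in ordinal analysis.
This ordinal is the supremum of order types of primitive recursive well-orderings
that the theory can prove to be well-ordered.
For EFA (elementary function arithmetic), the proof-theoretic ordinal is omega^3.

omega^3


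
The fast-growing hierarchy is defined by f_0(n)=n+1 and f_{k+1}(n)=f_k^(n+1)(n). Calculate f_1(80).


f_1(80) = f_0^81(80)
f_0 adds 1 each time, applied 81 times.
f_1(80) = 80 + 81 = 161

161


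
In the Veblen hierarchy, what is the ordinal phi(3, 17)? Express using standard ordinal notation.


phi(3, 17):
phi(3, beta) = eta_beta (the beta-th eta number, fixed point of zeta).
phi(3, 17) = eta_17

eta_17


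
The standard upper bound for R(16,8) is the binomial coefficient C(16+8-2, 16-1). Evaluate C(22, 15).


R(16,8) <= C(16+8-2, 16-1) = C(22, 15)
C(22, 15) = 22! / (15! * 7!)
= 170544

170544


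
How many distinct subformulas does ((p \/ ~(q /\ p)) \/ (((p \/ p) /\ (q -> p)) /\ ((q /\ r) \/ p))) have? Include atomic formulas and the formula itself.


Formula: ((p \/ ~(q /\ p)) \/ (((p \/ p) /\ (q -> p)) /\ ((q /\ r) \/ p)))
Subformulas found:
  1. q
  2. r
  3. p
  4. (p \/ p)
  5. (q /\ p)
  6. (q /\ r)
  7. (q -> p)
  8. ~(q /\ p)
  9. ((q /\ r) \/ p)
  10. (p \/ ~(q /\ p))
  11. ((p \/ p) /\ (q -> p))
  12. (((p \/ p) /\ (q -> p)) /\ ((q /\ r) \/ p))
  13. ((p \/ ~(q /\ p)) \/ (((p \/ p) /\ (q -> p)) /\ ((q /\ r) \/ p)))
Total distinct subformulas = 13

13


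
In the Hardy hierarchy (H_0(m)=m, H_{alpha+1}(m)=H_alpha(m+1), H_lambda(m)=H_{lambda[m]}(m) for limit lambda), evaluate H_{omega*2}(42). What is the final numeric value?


H_{omega*2}(42):
For the Hardy hierarchy, H_{omega*k}(n) = 2^k * n.
2^2 = 4.
4 * 42 = 168

168


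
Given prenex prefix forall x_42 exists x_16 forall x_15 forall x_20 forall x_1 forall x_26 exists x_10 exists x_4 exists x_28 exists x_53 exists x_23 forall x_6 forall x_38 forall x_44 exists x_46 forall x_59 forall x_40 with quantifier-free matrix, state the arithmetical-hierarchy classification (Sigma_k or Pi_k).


Leading quantifier is forall, so the class is Pi.
Number of quantifier blocks = alternations + 1 = 6 + 1 = 7.
Classification: Pi_7

Pi_7


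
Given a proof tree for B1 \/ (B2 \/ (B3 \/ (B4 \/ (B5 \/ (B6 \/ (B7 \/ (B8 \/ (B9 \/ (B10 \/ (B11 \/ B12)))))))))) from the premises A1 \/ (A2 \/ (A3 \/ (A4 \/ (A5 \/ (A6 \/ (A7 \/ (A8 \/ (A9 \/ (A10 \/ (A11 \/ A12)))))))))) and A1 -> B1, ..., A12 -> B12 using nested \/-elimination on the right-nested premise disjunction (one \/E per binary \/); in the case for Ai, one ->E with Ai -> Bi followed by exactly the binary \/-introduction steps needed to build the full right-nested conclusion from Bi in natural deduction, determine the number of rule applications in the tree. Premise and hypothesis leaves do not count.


Constructive dilemma with 12 branches, all disjunctions right-nested:
- \/E: the premise has 11 binary \/, each eliminated once: 11 nodes.
- ->E: one per case (Ai with Ai -> Bi gives Bi): 12 nodes.
- \/I: in case i < n, Bi needs 1 step to form Bi \/ (B(i+1) \/ ...) and then i-1 steps to prepend B(i-1), ..., B1, i.e. i steps; in case i = n, B12 needs 11 prepend steps.
  \/I total = (1 + 2 + ... + 11) + 11 = 66 + 11 = 77 nodes.
Total = 11 + 12 + 77 = 100

100


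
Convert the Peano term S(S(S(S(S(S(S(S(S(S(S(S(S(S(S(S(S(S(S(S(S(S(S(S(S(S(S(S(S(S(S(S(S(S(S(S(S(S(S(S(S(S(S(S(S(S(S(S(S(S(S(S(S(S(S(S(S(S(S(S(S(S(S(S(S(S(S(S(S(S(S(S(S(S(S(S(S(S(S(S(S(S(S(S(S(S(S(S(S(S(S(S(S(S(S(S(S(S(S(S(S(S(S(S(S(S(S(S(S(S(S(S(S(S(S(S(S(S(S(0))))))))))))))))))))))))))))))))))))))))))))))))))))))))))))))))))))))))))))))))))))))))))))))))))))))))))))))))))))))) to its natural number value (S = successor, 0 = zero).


Counting successors applied to 0:
119 applications of S to 0 = 119

119


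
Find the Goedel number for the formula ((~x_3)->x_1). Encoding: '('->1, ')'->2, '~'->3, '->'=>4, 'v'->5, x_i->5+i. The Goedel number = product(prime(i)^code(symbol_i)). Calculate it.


Formula: ((~x_3)->x_1)
Symbol codes: [1, 1, 3, 8, 2, 4, 6, 2]
Primes: [2, 3, 5, 7, 11, 13, 17, 19]
p_1^1 = 2^1 = 2
p_2^1 = 3^1 = 3
p_3^3 = 5^3 = 125
p_4^8 = 7^8 = 5764801
p_5^2 = 11^2 = 121
p_6^4 = 13^4 = 28561
p_7^6 = 17^6 = 24137569
p_8^2 = 19^2 = 361
Product = 130198233908136169422396750

130198233908136169422396750


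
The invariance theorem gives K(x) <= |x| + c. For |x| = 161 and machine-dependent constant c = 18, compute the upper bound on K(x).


K(x) <= |x| + c = 161 + 18 = 179

179


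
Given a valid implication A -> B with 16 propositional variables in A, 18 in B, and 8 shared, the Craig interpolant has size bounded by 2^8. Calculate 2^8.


Shared atoms = 8
Craig interpolant size bound = 2^8
= 256

256


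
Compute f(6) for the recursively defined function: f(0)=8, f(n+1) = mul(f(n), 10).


f(0) = 8
f(1) = mul(f(0), 10) = mul(8, 10) = 80
f(2) = mul(f(1), 10) = mul(80, 10) = 800
f(3) = mul(f(2), 10) = mul(800, 10) = 8000
f(4) = mul(f(3), 10) = mul(8000, 10) = 80000
f(5) = mul(f(4), 10) = mul(80000, 10) = 800000
f(6) = mul(f(5), 10) = mul(800000, 10) = 8000000


8000000


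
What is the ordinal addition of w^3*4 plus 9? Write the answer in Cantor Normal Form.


Ordinal addition w^3*4 + 9:
Leading exponent of alpha (3) > leading exponent of beta (0).
Since alpha's term has higher exponent than beta's leading term,
the sum is simply alpha followed by beta.
Result = w^3*4 + 9

w^3*4 + 9


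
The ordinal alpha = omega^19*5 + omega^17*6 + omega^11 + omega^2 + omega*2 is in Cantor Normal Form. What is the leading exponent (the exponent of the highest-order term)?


CNF: omega^19*5 + omega^17*6 + omega^11 + omega^2 + omega*2
The leading term is omega^19*5, which has exponent 19.

19


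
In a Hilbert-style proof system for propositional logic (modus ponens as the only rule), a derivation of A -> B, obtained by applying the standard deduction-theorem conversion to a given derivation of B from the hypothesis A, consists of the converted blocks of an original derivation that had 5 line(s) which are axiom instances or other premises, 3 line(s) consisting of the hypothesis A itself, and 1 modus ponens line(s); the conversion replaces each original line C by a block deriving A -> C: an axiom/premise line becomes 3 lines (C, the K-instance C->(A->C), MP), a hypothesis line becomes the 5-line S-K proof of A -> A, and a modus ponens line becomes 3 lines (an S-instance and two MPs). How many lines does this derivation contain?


Deduction-theorem conversion, block by block:
- 5 axiom/premise lines -> 3 lines each = 15
- 3 hypothesis lines -> 5 lines each (identity proof A->A) = 15
- 1 MP lines -> 3 lines each (S-instance, MP, MP) = 3
Total = 15 + 15 + 3 = 33 lines.

33


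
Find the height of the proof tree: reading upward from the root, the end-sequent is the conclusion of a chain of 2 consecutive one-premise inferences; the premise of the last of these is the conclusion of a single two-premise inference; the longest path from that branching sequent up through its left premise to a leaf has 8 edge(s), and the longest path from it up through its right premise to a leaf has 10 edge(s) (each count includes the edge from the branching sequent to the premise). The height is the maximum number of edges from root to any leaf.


Longest path through the left premise: 8 edges (measured from the branching sequent)
Longest path through the right premise: 10 edges
Height of the subtree rooted at the branching sequent: max(8, 10) = 10
The branching sequent sits 2 edges above the root (the chain of one-premise inferences), so height = 10 + 2 = 12

12


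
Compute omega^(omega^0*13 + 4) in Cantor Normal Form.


omega^(omega^0*13 + 4):
omega^0 = 1, so the exponent is 13 + 4 = 17 (finite ordinal addition).
Result = omega^17, already a single CNF term.

omega^17


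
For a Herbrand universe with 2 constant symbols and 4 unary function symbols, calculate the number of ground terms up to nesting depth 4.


Herbrand terms by depth:
Depth 0: 2 constants
Depth 1: 8 new terms (running total: 10)
Depth 2: 32 new terms (running total: 42)
Depth 3: 128 new terms (running total: 170)
Depth 4: 512 new terms (running total: 682)
Total distinct ground terms = 682

682


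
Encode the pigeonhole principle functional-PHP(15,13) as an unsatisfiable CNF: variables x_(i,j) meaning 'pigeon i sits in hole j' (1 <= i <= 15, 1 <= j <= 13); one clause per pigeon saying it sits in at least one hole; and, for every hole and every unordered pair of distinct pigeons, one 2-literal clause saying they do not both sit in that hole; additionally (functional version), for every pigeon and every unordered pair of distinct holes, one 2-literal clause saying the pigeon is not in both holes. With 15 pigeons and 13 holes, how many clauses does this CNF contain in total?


functional-PHP(15,13): 15 pigeons, 13 holes, 15*13 = 195 variables.
- pigeon clauses: one per pigeon -> 15 clauses
- hole clauses: 13 holes * C(15,2) = 13 * 105 -> 1365 clauses
- functional clauses: 15 pigeons * C(13,2) = 15 * 78 -> 1170 clauses
Total clauses = 15 + 1365 + 1170 = 2550

2550


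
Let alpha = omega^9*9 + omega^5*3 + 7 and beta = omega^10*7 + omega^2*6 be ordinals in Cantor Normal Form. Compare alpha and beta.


Compare term by term from highest exponent:
alpha = omega^9*9 + omega^5*3 + 7
beta = omega^10*7 + omega^2*6
Term 1: alpha has omega^9*9, beta has omega^10*7
Term 2: alpha has omega^5*3, beta has omega^2*6
Term 3: alpha has omega^0*7, beta has omega^0*0
Result: alpha < beta

alpha < beta


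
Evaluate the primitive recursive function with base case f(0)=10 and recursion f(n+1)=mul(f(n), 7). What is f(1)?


f(0) = 10
f(1) = mul(f(0), 7) = mul(10, 7) = 70


70


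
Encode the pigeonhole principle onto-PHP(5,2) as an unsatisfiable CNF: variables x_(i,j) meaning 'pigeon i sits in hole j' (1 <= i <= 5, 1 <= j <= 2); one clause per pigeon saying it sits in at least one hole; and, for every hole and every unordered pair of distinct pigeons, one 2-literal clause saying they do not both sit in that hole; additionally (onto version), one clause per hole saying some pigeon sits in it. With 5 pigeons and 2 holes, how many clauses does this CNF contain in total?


onto-PHP(5,2): 5 pigeons, 2 holes, 5*2 = 10 variables.
- pigeon clauses: one per pigeon -> 5 clauses
- hole clauses: 2 holes * C(5,2) = 2 * 10 -> 20 clauses
- onto clauses: one per hole -> 2 clauses
Total clauses = 5 + 20 + 2 = 27

27


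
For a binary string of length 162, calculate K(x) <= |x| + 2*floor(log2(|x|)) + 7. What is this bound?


floor(log2(162)) = 7
2 * 7 = 14
K(x) <= 162 + 14 + 7 = 183

183


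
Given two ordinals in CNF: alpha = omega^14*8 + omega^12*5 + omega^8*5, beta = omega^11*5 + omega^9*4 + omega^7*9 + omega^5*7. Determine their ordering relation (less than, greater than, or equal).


Compare term by term from highest exponent:
alpha = omega^14*8 + omega^12*5 + omega^8*5
beta = omega^11*5 + omega^9*4 + omega^7*9 + omega^5*7
Term 1: alpha has omega^14*8, beta has omega^11*5
Term 2: alpha has omega^12*5, beta has omega^9*4
Term 3: alpha has omega^8*5, beta has omega^7*9
Term 4: alpha has omega^0*0, beta has omega^5*7
Result: alpha > beta

alpha > beta


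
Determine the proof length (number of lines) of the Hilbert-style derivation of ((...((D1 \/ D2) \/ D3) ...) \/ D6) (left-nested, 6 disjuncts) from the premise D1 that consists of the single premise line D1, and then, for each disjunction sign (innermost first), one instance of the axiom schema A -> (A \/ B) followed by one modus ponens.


Building the left-nested 6-ary disjunction from D1:
- 1 premise line (D1)
- 6 disjuncts means 5 disjunction signs; each needs 1 axiom instance + 1 MP = 2 lines: 2 * 5 = 10
Total = 1 + 10 = 11 lines.

11


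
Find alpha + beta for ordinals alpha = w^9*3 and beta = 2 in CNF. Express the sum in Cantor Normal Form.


Ordinal addition w^9*3 + 2:
Leading exponent of alpha (9) > leading exponent of beta (0).
Since alpha's term has higher exponent than beta's leading term,
the sum is simply alpha followed by beta.
Result = w^9*3 + 2

w^9*3 + 2


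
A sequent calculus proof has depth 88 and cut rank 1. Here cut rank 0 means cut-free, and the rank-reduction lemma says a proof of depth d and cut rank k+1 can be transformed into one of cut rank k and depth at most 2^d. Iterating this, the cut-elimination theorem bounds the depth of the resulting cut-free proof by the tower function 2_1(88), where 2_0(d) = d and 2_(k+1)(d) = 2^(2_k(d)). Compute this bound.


Each rank reduction sends depth d to at most 2^d; cut rank r needs r reductions.
2_0(88) = 88
2_1(88) = 2^88 = 309485009821345068724781056
Cut-free depth bound = 309485009821345068724781056

309485009821345068724781056


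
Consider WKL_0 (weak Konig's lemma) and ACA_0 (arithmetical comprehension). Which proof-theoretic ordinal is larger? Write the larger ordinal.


Proof-theoretic ordinal of WKL_0 (weak Konig's lemma): omega^omega
Proof-theoretic ordinal of ACA_0 (arithmetical comprehension): epsilon_0
Comparing: omega^omega < epsilon_0.
The larger ordinal is epsilon_0 (from ACA_0 (arithmetical comprehension)).

epsilon_0


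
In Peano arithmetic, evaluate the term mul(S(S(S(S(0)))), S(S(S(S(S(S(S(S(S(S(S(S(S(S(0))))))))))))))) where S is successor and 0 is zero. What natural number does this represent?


mul(S^4(0), S^14(0)):
S^4(0) = 4
S^14(0) = 14
4 * 14 = 56

56


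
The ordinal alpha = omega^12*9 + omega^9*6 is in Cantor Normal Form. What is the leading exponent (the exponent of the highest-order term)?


CNF: omega^12*9 + omega^9*6
The leading term is omega^12*9, which has exponent 12.

12


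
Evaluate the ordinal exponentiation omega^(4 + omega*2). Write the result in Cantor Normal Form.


omega^(4 + omega*2):
In ordinal addition a term is absorbed by a following term of strictly larger exponent: 0 < 1, so 4 + omega*2 = omega*2.
omega raised to a CNF ordinal is a single CNF term: Result = omega^(omega*2)

omega^(omega*2)


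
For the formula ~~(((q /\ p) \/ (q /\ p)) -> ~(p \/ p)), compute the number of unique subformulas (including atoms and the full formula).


Formula: ~~(((q /\ p) \/ (q /\ p)) -> ~(p \/ p))
Subformulas found:
  1. q
  2. p
  3. (p \/ p)
  4. (q /\ p)
  5. ~(p \/ p)
  6. ((q /\ p) \/ (q /\ p))
  7. (((q /\ p) \/ (q /\ p)) -> ~(p \/ p))
  8. ~(((q /\ p) \/ (q /\ p)) -> ~(p \/ p))
  9. ~~(((q /\ p) \/ (q /\ p)) -> ~(p \/ p))
Total distinct subformulas = 9

9


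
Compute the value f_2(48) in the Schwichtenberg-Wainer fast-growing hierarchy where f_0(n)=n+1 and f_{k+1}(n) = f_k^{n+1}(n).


f_2(48) = f_1^49(48)
f_1(m) = 2m + 1.
Iterating: f_1^k(n) = 2^k*(n+1) - 1.
f_2(48) = 2^49*(48+1) - 1 = 562949953421312*49 - 1 = 27584547717644287

27584547717644287


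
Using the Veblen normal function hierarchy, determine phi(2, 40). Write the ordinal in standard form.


phi(2, 40):
phi(2, beta) = zeta_beta (the beta-th zeta number, fixed point of epsilon).
phi(2, 40) = zeta_40

zeta_40


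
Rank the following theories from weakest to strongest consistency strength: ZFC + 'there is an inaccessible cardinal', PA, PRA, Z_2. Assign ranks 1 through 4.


Ordering by consistency strength:
1. PRA
2. PA
3. Z_2
4. ZFC + 'there is an inaccessible cardinal'


ZFC + 'there is an inaccessible cardinal'=4, PA=2, PRA=1, Z_2=3


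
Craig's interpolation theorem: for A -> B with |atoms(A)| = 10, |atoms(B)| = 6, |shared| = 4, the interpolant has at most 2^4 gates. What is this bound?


Shared atoms = 4
Craig interpolant size bound = 2^4
= 16

16


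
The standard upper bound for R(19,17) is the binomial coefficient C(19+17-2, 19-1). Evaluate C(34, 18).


R(19,17) <= C(19+17-2, 19-1) = C(34, 18)
C(34, 18) = 34! / (18! * 16!)
= 2203961430

2203961430


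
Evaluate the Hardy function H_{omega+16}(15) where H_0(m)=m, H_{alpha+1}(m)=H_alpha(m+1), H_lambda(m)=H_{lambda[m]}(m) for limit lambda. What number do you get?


H_{omega+16}(15):
Unwind the 16 successor steps: H_{omega+16}(15) = H_omega(15+16) = H_omega(31).
H_omega(m) = H_m(m) = m + m = 2m.
Result = 2 * 31 = 62

62


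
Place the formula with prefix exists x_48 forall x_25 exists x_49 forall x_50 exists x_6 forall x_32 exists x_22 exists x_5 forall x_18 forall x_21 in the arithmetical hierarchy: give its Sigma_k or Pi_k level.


Leading quantifier is exists, so the class is Sigma.
Number of quantifier blocks = alternations + 1 = 7 + 1 = 8.
Classification: Sigma_8

Sigma_8


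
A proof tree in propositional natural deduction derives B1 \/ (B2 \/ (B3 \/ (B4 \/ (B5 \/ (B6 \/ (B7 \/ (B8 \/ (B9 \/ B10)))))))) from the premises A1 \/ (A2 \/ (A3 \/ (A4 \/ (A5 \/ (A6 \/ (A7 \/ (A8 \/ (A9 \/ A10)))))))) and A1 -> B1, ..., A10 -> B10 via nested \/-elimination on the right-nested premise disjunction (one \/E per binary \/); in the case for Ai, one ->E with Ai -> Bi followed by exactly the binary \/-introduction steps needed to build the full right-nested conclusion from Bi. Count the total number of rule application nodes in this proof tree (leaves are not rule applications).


Constructive dilemma with 10 branches, all disjunctions right-nested:
- \/E: the premise has 9 binary \/, each eliminated once: 9 nodes.
- ->E: one per case (Ai with Ai -> Bi gives Bi): 10 nodes.
- \/I: in case i < n, Bi needs 1 step to form Bi \/ (B(i+1) \/ ...) and then i-1 steps to prepend B(i-1), ..., B1, i.e. i steps; in case i = n, B10 needs 9 prepend steps.
  \/I total = (1 + 2 + ... + 9) + 9 = 45 + 9 = 54 nodes.
Total = 9 + 10 + 54 = 73

73


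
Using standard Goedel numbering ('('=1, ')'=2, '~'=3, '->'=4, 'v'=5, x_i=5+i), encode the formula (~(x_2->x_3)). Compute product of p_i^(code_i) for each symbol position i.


Formula: (~(x_2->x_3))
Symbol codes: [1, 3, 1, 7, 4, 8, 2, 2]
Primes: [2, 3, 5, 7, 11, 13, 17, 19]
p_1^1 = 2^1 = 2
p_2^3 = 3^3 = 27
p_3^1 = 5^1 = 5
p_4^7 = 7^7 = 823543
p_5^4 = 11^4 = 14641
p_6^8 = 13^8 = 815730721
p_7^2 = 17^2 = 289
p_8^2 = 19^2 = 361
Product = 277059246018205980694455090

277059246018205980694455090


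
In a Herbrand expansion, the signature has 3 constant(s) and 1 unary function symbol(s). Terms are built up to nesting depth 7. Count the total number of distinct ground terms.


Herbrand terms by depth:
Depth 0: 3 constants
Depth 1: 3 new terms (running total: 6)
Depth 2: 3 new terms (running total: 9)
Depth 3: 3 new terms (running total: 12)
Depth 4: 3 new terms (running total: 15)
Depth 5: 3 new terms (running total: 18)
Depth 6: 3 new terms (running total: 21)
Depth 7: 3 new terms (running total: 24)
Total distinct ground terms = 24

24


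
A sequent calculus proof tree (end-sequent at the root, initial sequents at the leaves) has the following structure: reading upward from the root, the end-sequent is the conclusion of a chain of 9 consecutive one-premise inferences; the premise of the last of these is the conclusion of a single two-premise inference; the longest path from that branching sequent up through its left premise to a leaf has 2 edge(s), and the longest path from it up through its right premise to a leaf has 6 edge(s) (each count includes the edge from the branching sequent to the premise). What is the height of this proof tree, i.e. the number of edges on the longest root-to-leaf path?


Longest path through the left premise: 2 edges (measured from the branching sequent)
Longest path through the right premise: 6 edges
Height of the subtree rooted at the branching sequent: max(2, 6) = 6
The branching sequent sits 9 edges above the root (the chain of one-premise inferences), so height = 6 + 9 = 15

15


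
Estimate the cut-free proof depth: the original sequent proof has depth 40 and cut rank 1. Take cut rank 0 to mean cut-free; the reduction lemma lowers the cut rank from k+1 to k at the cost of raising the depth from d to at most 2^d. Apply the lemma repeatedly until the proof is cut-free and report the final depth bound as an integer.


Each rank reduction sends depth d to at most 2^d; cut rank r needs r reductions.
2_0(40) = 40
2_1(40) = 2^40 = 1099511627776
Cut-free depth bound = 1099511627776

1099511627776


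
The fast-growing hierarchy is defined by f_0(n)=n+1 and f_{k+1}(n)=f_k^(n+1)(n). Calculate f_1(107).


f_1(107) = f_0^108(107)
f_0 adds 1 each time, applied 108 times.
f_1(107) = 107 + 108 = 215

215


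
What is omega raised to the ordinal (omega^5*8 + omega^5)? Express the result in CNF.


omega^(omega^5*8 + omega^5):
Both terms of the exponent have the same exponent 5, so they merge: omega^5*8 + omega^5 = omega^5*(8+1) = omega^5*9.
omega raised to a CNF ordinal is a single CNF term: Result = omega^(omega^5*9)

omega^(omega^5*9)


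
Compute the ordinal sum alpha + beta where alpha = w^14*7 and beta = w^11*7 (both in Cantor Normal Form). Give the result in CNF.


Ordinal addition w^14*7 + w^11*7:
Leading exponent of alpha (14) > leading exponent of beta (11).
Since alpha's term has higher exponent than beta's leading term,
the sum is simply alpha followed by beta.
Result = w^14*7 + w^11*7

w^14*7 + w^11*7


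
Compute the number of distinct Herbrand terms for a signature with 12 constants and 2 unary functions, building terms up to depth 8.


Herbrand terms by depth:
Depth 0: 12 constants
Depth 1: 24 new terms (running total: 36)
Depth 2: 48 new terms (running total: 84)
Depth 3: 96 new terms (running total: 180)
Depth 4: 192 new terms (running total: 372)
Depth 5: 384 new terms (running total: 756)
Depth 6: 768 new terms (running total: 1524)
Depth 7: 1536 new terms (running total: 3060)
Depth 8: 3072 new terms (running total: 6132)
Total distinct ground terms = 6132

6132


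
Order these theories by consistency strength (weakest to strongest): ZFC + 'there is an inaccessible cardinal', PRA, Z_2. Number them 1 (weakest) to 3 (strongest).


Ordering by consistency strength:
1. PRA
2. Z_2
3. ZFC + 'there is an inaccessible cardinal'


ZFC + 'there is an inaccessible cardinal'=3, PRA=1, Z_2=2


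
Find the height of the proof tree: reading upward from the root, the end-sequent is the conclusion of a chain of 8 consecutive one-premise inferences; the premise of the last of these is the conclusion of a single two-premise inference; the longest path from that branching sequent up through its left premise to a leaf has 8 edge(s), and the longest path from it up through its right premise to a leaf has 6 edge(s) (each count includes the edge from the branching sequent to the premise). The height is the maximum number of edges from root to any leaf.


Longest path through the left premise: 8 edges (measured from the branching sequent)
Longest path through the right premise: 6 edges
Height of the subtree rooted at the branching sequent: max(8, 6) = 8
The branching sequent sits 8 edges above the root (the chain of one-premise inferences), so height = 8 + 8 = 16

16


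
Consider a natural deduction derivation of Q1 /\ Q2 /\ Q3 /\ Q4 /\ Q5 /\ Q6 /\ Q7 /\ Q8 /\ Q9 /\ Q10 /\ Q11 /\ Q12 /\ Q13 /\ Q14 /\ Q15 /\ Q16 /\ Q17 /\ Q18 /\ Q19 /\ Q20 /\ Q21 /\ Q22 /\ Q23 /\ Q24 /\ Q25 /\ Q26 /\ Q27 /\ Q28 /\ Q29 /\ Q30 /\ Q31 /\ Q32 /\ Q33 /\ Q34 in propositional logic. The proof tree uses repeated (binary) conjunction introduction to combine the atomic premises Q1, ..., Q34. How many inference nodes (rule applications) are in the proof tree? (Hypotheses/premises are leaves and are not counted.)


The target conjunction has 34 conjuncts, i.e. 33 binary /\ connectives.
Each conjunction-intro joins two pieces, so 34 atoms require 34-1 = 33 applications.
Total inference nodes = 33

33


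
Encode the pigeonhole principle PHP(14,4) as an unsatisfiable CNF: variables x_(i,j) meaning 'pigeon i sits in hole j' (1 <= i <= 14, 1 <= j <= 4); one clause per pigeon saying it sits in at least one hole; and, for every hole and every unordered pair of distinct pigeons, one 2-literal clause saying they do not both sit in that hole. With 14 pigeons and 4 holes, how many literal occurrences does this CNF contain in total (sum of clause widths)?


PHP(14,4): 14 pigeons, 4 holes, 14*4 = 56 variables.
- pigeon clauses: one per pigeon -> 14 clauses of width 4 -> 56 literals
- hole clauses: 4 holes * C(14,2) = 4 * 91 -> 364 clauses of width 2 -> 728 literals
Total literal occurrences = 56 + 728 = 784

784


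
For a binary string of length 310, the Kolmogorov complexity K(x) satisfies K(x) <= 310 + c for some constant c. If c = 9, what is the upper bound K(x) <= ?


K(x) <= |x| + c = 310 + 9 = 319

319


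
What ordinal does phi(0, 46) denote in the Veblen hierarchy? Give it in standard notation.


phi(0, 46):
phi(0, beta) = omega^beta by definition.
phi(0, 46) = omega^46

omega^46


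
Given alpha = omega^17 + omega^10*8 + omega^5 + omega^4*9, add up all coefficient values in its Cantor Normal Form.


CNF: omega^17 + omega^10*8 + omega^5 + omega^4*9
Coefficients: 1 + 8 + 1 + 9 = 19

19


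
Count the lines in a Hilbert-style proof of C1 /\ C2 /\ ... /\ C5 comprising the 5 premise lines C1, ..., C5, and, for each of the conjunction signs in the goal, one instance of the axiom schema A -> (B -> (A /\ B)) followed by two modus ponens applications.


Conjoining 5 premises:
- 5 premise lines
- the goal has 4 conjunction signs; each costs 1 axiom instance + 2 MP = 3 lines: 3 * 4 = 12
Total = 5 + 12 = 17 lines.

17


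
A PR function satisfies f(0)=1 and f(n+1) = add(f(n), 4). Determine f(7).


f(0) = 1
f(1) = add(f(0), 4) = add(1, 4) = 5
f(2) = add(f(1), 4) = add(5, 4) = 9
f(3) = add(f(2), 4) = add(9, 4) = 13
f(4) = add(f(3), 4) = add(13, 4) = 17
f(5) = add(f(4), 4) = add(17, 4) = 21
f(6) = add(f(5), 4) = add(21, 4) = 25
f(7) = add(f(6), 4) = add(25, 4) = 29


29


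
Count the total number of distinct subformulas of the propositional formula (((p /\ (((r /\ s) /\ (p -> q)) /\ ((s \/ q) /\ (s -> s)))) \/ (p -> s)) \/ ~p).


Formula: (((p /\ (((r /\ s) /\ (p -> q)) /\ ((s \/ q) /\ (s -> s)))) \/ (p -> s)) \/ ~p)
Subformulas found:
  1. q
  2. s
  3. r
  4. p
  5. ~p
  6. (p -> s)
  7. (s \/ q)
  8. (r /\ s)
  9. (p -> q)
  10. (s -> s)
  11. ((s \/ q) /\ (s -> s))
  12. ((r /\ s) /\ (p -> q))
  13. (((r /\ s) /\ (p -> q)) /\ ((s \/ q) /\ (s -> s)))
  14. (p /\ (((r /\ s) /\ (p -> q)) /\ ((s \/ q) /\ (s -> s))))
  15. ((p /\ (((r /\ s) /\ (p -> q)) /\ ((s \/ q) /\ (s -> s)))) \/ (p -> s))
  16. (((p /\ (((r /\ s) /\ (p -> q)) /\ ((s \/ q) /\ (s -> s)))) \/ (p -> s)) \/ ~p)
Total distinct subformulas = 16

16


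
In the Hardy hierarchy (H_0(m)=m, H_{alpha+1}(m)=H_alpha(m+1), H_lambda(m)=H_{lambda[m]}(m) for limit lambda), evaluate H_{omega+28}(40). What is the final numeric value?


H_{omega+28}(40):
Unwind the 28 successor steps: H_{omega+28}(40) = H_omega(40+28) = H_omega(68).
H_omega(m) = H_m(m) = m + m = 2m.
Result = 2 * 68 = 136

136


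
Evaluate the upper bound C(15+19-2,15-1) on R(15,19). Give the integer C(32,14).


R(15,19) <= C(15+19-2, 15-1) = C(32, 14)
C(32, 14) = 32! / (14! * 18!)
= 471435600

471435600


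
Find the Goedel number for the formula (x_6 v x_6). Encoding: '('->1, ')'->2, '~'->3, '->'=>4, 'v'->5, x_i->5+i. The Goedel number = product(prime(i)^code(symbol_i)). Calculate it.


Formula: (x_6 v x_6)
Symbol codes: [1, 11, 5, 11, 2]
Primes: [2, 3, 5, 7, 11]
p_1^1 = 2^1 = 2
p_2^11 = 3^11 = 177147
p_3^5 = 5^5 = 3125
p_4^11 = 7^11 = 1977326743
p_5^2 = 11^2 = 121
Product = 264897359785054631250

264897359785054631250


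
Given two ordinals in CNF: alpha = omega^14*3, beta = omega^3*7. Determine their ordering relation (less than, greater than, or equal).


Compare term by term from highest exponent:
alpha = omega^14*3
beta = omega^3*7
Term 1: alpha has omega^14*3, beta has omega^3*7
Result: alpha > beta

alpha > beta


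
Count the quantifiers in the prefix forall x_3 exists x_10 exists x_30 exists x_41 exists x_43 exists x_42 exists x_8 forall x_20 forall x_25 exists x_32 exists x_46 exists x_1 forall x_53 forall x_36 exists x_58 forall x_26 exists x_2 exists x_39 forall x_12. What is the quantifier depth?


Quantifier prefix has 19 quantifier symbols.
Quantifier depth = 19

19


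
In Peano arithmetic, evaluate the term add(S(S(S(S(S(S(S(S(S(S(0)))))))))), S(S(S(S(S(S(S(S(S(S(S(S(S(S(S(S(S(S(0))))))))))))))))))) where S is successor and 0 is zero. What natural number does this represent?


add(S^10(0), S^18(0)):
S^10(0) = 10
S^18(0) = 18
10 + 18 = 28

28


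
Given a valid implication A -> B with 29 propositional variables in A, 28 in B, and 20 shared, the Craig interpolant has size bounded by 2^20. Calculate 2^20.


Shared atoms = 20
Craig interpolant size bound = 2^20
= 1048576

1048576


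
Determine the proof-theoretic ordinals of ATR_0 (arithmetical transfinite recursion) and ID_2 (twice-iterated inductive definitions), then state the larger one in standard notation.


Proof-theoretic ordinal of ATR_0 (arithmetical transfinite recursion): Gamma_0
Proof-theoretic ordinal of ID_2 (twice-iterated inductive definitions): psi_0(epsilon_{Omega_2+1})
Comparing: Gamma_0 < psi_0(epsilon_{Omega_2+1}).
The larger ordinal is psi_0(epsilon_{Omega_2+1}) (from ID_2 (twice-iterated inductive definitions)).

psi_0(epsilon_{Omega_2+1})


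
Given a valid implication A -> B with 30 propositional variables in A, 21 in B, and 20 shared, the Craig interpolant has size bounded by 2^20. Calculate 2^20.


Shared atoms = 20
Craig interpolant size bound = 2^20
= 1048576

1048576


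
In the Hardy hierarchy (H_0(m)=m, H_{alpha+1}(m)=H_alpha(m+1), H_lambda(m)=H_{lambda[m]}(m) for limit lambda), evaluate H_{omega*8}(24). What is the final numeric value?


H_{omega*8}(24):
For the Hardy hierarchy, H_{omega*k}(n) = 2^k * n.
2^8 = 256.
256 * 24 = 6144

6144


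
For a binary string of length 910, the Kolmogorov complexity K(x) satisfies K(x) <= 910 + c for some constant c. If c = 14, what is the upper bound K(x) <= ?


K(x) <= |x| + c = 910 + 14 = 924

924


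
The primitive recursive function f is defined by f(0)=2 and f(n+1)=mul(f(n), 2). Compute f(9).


f(0) = 2
f(1) = mul(f(0), 2) = mul(2, 2) = 4
f(2) = mul(f(1), 2) = mul(4, 2) = 8
f(3) = mul(f(2), 2) = mul(8, 2) = 16
f(4) = mul(f(3), 2) = mul(16, 2) = 32
f(5) = mul(f(4), 2) = mul(32, 2) = 64
f(6) = mul(f(5), 2) = mul(64, 2) = 128
f(7) = mul(f(6), 2) = mul(128, 2) = 256
f(8) = mul(f(7), 2) = mul(256, 2) = 512
f(9) = mul(f(8), 2) = mul(512, 2) = 1024


1024


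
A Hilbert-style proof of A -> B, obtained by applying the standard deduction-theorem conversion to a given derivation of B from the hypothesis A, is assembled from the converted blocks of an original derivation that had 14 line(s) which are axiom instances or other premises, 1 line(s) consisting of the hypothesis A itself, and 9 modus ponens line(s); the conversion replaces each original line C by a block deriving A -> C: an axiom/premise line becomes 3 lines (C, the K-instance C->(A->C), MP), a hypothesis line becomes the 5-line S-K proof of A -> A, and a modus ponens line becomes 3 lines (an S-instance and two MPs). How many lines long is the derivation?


Deduction-theorem conversion, block by block:
- 14 axiom/premise lines -> 3 lines each = 42
- 1 hypothesis lines -> 5 lines each (identity proof A->A) = 5
- 9 MP lines -> 3 lines each (S-instance, MP, MP) = 27
Total = 42 + 5 + 27 = 74 lines.

74


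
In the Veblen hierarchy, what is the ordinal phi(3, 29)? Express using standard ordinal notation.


phi(3, 29):
phi(3, beta) = eta_beta (the beta-th eta number, fixed point of zeta).
phi(3, 29) = eta_29

eta_29


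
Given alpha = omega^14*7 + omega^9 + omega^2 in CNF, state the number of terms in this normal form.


CNF: omega^14*7 + omega^9 + omega^2
Count the summands separated by '+':
  term 1: omega^14*7
  term 2: omega^9
  term 3: omega^2
Total terms = 3

3


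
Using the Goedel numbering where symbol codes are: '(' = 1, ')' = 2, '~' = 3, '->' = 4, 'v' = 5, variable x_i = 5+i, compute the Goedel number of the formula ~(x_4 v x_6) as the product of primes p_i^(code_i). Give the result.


Formula: ~(x_4 v x_6)
Symbol codes: [3, 1, 9, 5, 11, 2]
Primes: [2, 3, 5, 7, 11, 13]
p_1^3 = 2^3 = 8
p_2^1 = 3^1 = 3
p_3^9 = 5^9 = 1953125
p_4^5 = 7^5 = 16807
p_5^11 = 11^11 = 285311670611
p_6^2 = 13^2 = 169
Product = 37987238386175813109375000

37987238386175813109375000


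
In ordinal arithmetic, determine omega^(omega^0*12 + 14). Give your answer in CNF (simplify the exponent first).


omega^(omega^0*12 + 14):
omega^0 = 1, so the exponent is 12 + 14 = 26 (finite ordinal addition).
Result = omega^26, already a single CNF term.

omega^26


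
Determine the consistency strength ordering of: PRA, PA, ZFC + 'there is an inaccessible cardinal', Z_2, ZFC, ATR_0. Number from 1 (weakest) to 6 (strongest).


Ordering by consistency strength:
1. PRA
2. PA
3. ATR_0
4. Z_2
5. ZFC
6. ZFC + 'there is an inaccessible cardinal'


PRA=1, PA=2, ZFC + 'there is an inaccessible cardinal'=6, Z_2=4, ZFC=5, ATR_0=3


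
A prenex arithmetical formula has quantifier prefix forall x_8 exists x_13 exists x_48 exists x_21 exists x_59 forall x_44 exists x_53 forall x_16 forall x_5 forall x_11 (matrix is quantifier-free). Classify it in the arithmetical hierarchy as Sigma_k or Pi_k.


Leading quantifier is forall, so the class is Pi.
Number of quantifier blocks = alternations + 1 = 4 + 1 = 5.
Classification: Pi_5

Pi_5


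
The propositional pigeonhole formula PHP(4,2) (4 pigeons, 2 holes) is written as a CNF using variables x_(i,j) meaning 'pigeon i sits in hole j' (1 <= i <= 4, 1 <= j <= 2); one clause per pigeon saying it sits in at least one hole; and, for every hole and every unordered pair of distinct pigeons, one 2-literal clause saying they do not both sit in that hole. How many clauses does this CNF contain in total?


PHP(4,2): 4 pigeons, 2 holes, 4*2 = 8 variables.
- pigeon clauses: one per pigeon -> 4 clauses
- hole clauses: 2 holes * C(4,2) = 2 * 6 -> 12 clauses
Total clauses = 4 + 12 = 16

16


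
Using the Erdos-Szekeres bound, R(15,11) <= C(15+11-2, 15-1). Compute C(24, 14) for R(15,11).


R(15,11) <= C(15+11-2, 15-1) = C(24, 14)
C(24, 14) = 24! / (14! * 10!)
= 1961256

1961256


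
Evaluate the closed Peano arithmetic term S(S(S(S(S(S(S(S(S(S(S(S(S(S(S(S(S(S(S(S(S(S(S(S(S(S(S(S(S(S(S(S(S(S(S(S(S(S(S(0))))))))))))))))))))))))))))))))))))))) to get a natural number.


Counting successors applied to 0:
39 applications of S to 0 = 39

39


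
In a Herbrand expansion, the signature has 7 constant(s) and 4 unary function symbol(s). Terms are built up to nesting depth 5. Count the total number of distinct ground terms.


Herbrand terms by depth:
Depth 0: 7 constants
Depth 1: 28 new terms (running total: 35)
Depth 2: 112 new terms (running total: 147)
Depth 3: 448 new terms (running total: 595)
Depth 4: 1792 new terms (running total: 2387)
Depth 5: 7168 new terms (running total: 9555)
Total distinct ground terms = 9555

9555


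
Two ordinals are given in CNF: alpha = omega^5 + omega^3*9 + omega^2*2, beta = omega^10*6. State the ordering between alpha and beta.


Compare term by term from highest exponent:
alpha = omega^5 + omega^3*9 + omega^2*2
beta = omega^10*6
Term 1: alpha has omega^5*1, beta has omega^10*6
Term 2: alpha has omega^3*9, beta has omega^0*0
Term 3: alpha has omega^2*2, beta has omega^0*0
Result: alpha < beta

alpha < beta


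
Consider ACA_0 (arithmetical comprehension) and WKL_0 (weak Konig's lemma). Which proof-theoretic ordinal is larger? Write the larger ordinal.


Proof-theoretic ordinal of ACA_0 (arithmetical comprehension): epsilon_0
Proof-theoretic ordinal of WKL_0 (weak Konig's lemma): omega^omega
Comparing: omega^omega < epsilon_0.
The larger ordinal is epsilon_0 (from ACA_0 (arithmetical comprehension)).

epsilon_0


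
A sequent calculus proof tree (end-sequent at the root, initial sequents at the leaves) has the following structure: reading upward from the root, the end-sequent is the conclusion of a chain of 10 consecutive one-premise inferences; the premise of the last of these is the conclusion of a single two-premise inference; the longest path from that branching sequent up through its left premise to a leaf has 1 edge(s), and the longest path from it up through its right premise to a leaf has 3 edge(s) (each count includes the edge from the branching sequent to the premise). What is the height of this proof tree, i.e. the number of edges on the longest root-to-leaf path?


Longest path through the left premise: 1 edges (measured from the branching sequent)
Longest path through the right premise: 3 edges
Height of the subtree rooted at the branching sequent: max(1, 3) = 3
The branching sequent sits 10 edges above the root (the chain of one-premise inferences), so height = 3 + 10 = 13

13
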